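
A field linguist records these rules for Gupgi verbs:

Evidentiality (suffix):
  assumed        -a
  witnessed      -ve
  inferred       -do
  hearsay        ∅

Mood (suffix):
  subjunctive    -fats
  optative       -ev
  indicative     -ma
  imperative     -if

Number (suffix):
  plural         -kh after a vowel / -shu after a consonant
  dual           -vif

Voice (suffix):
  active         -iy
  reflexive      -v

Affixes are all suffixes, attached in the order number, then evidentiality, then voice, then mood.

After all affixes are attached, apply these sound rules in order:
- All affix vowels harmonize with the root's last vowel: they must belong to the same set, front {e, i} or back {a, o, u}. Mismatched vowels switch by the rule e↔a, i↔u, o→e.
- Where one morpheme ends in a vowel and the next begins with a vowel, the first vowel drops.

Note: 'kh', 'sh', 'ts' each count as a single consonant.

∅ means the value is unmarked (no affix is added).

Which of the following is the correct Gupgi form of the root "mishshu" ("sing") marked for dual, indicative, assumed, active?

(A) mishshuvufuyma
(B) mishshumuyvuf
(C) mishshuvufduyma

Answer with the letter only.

Attach number dual -vif → mishshuvif.
Attach evidentiality assumed -a → mishshuvifa.
Attach voice active -iy → mishshuvifaiy.
Attach mood indicative -ma → mishshuvifaiyma.
Apply vowel harmony: mishshuvifaiyma → mishshuvufauyma.
Apply vowel deletion: mishshuvufauyma → mishshuvufuyma.
So the correct form is mishshuvufuyma, option (A).
(C) mishshuvufduyma is wrong: it uses inferred instead of assumed for evidentiality.
(B) mishshumuyvuf is wrong: it has the affixes in the wrong order.

A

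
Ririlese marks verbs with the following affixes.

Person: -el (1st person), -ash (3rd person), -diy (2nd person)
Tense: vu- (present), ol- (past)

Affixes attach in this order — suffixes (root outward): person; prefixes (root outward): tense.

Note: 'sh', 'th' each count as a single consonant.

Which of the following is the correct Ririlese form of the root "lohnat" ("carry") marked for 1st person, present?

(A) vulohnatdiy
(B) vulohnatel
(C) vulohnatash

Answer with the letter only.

Attach tense present vu- → vulohnat.
Attach person 1st person -el → vulohnatel.
So the correct form is vulohnatel, option (B).
(A) vulohnatdiy is wrong: it uses 2nd person instead of 1st person for person.
(C) vulohnatash is wrong: it uses 3rd person instead of 1st person for person.

B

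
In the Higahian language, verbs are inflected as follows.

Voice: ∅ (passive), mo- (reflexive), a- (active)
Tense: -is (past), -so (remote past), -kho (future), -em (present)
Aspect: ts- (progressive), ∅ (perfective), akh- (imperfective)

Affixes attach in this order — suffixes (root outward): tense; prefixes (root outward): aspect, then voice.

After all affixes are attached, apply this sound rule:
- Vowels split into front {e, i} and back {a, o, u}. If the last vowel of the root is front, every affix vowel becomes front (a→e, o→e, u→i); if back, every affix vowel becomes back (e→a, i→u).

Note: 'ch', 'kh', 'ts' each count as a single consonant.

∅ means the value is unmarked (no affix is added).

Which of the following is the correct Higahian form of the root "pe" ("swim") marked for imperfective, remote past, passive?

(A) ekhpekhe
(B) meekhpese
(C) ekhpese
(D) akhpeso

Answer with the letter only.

Attach aspect imperfective akh- → akhpe.
voice = passive: zero marking, form stays akhpe.
Attach tense remote past -so → akhpeso.
Apply vowel harmony: akhpeso → ekhpese.
So the correct form is ekhpese, option (C).
(B) meekhpese is wrong: it uses reflexive instead of passive for voice.
(D) akhpeso is wrong: it fails to apply the sound rule(s).
(A) ekhpekhe is wrong: it uses future instead of remote past for tense.

C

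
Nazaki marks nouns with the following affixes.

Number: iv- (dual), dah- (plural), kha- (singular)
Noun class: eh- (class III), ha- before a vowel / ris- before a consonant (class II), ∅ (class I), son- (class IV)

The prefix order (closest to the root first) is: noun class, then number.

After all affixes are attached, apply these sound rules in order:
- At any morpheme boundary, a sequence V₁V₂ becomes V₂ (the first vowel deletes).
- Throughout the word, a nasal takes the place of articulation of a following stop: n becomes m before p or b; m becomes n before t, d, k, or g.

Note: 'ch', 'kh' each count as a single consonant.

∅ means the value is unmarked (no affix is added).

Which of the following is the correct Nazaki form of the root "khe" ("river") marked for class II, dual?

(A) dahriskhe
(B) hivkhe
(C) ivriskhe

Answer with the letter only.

Attach noun class class II ris- (before consonant 'kh') → riskhe.
Attach number dual iv- → ivriskhe.
Vowel deletion: no change.
Nasal assimilation: no change.
So the correct form is ivriskhe, option (C).
(B) hivkhe is wrong: it has the affixes in the wrong order.
(A) dahriskhe is wrong: it uses plural instead of dual for number.

C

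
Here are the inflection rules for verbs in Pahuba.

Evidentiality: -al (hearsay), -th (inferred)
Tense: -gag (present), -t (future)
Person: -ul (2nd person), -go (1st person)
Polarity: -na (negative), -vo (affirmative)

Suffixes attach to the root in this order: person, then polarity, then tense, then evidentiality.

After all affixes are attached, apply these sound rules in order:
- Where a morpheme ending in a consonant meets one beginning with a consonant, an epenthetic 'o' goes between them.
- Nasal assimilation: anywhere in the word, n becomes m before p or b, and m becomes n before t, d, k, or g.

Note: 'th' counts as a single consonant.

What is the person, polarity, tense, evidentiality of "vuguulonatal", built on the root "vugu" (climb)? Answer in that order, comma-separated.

2nd person, negative, future, hearsay

Segment: vugu-ul-na-t-al.
person: -ul → 2nd person.
polarity: -na → negative.
tense: -t → future.
evidentiality: -al → hearsay.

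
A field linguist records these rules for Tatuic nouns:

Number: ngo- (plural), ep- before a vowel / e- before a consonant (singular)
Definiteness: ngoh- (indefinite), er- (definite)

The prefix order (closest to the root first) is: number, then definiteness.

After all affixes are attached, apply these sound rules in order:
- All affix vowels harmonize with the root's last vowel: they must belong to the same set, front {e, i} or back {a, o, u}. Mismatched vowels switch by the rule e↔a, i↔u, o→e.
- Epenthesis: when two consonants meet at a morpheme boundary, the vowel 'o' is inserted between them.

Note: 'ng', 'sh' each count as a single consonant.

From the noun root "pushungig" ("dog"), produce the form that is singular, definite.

erepushungig

Attach number singular e- (before consonant 'p') → epushungig.
Attach definiteness definite er- → erepushungig.
Vowel harmony: no change.
Epenthesis: no change.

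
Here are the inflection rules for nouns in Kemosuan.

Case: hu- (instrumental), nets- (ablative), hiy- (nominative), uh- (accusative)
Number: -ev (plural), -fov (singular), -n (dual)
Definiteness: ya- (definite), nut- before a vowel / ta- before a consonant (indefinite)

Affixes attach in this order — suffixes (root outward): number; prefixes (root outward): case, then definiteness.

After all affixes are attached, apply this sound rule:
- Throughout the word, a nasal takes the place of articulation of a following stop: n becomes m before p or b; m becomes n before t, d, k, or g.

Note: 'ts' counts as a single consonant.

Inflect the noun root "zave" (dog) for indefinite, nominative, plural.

tahiyzaveev

Attach number plural -ev → zaveev.
Attach case nominative hiy- → hiyzaveev.
Attach definiteness indefinite ta- (before consonant 'h') → tahiyzaveev.
Nasal assimilation: no change.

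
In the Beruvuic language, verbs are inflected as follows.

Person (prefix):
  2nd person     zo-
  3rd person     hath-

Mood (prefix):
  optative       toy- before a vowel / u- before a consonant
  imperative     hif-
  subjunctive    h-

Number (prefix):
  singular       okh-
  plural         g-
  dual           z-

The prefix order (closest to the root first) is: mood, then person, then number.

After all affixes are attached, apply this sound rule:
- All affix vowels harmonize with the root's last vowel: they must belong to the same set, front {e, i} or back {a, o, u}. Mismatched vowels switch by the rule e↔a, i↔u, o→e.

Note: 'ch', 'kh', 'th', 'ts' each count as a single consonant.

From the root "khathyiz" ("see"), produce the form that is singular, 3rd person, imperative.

ekhhethhifkhathyiz

Attach mood imperative hif- → hifkhathyiz.
Attach person 3rd person hath- → hathhifkhathyiz.
Attach number singular okh- → okhhathhifkhathyiz.
Apply vowel harmony: okhhathhifkhathyiz → ekhhethhifkhathyiz.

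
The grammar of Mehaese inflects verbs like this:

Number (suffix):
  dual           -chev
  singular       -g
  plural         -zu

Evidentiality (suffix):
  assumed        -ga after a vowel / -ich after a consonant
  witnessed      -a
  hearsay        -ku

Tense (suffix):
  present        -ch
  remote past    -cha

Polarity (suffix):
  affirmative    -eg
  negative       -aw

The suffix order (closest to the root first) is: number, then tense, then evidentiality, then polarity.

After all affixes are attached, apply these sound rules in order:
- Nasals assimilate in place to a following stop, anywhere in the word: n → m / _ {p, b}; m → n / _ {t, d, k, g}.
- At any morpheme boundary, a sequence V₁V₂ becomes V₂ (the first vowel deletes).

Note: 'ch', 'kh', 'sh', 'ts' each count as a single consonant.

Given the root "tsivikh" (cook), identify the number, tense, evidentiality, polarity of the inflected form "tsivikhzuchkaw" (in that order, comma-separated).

Segment: tsivikh-zu-ch-ku-aw.
number: -zu → plural.
tense: -ch → present.
evidentiality: -ku → hearsay.
polarity: -aw → negative.

plural, present, hearsay, negative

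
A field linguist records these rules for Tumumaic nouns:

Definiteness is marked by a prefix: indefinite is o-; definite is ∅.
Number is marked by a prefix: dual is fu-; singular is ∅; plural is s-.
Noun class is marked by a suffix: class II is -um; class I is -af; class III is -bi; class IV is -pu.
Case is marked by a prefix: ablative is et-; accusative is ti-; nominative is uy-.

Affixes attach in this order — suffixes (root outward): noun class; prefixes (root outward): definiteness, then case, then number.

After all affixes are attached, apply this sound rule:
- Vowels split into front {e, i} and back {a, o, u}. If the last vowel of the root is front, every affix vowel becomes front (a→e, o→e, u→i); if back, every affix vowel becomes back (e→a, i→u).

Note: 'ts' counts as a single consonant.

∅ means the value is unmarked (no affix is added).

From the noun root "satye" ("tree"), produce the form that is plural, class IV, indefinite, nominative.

siyesatyepi

Attach definiteness indefinite o- → osatye.
Attach case nominative uy- → uyosatye.
Attach number plural s- → suyosatye.
Attach noun class class IV -pu → suyosatyepu.
Apply vowel harmony: suyosatyepu → siyesatyepi.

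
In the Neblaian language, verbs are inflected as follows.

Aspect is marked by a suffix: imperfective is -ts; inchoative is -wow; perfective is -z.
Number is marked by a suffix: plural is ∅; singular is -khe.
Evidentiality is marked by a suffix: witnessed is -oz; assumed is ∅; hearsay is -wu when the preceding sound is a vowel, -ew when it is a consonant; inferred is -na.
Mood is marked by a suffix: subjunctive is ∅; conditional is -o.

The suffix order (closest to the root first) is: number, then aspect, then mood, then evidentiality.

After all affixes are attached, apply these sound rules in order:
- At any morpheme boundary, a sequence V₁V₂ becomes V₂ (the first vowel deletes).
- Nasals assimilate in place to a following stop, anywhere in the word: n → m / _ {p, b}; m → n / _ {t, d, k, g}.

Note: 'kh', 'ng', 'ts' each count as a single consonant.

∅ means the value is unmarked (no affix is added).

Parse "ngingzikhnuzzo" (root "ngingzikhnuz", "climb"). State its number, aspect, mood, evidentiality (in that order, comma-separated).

plural, perfective, conditional, assumed

Segment: ngingzikhnuz-z-o.
number: ∅ → plural.
aspect: -z → perfective.
mood: -o → conditional.
evidentiality: ∅ → assumed.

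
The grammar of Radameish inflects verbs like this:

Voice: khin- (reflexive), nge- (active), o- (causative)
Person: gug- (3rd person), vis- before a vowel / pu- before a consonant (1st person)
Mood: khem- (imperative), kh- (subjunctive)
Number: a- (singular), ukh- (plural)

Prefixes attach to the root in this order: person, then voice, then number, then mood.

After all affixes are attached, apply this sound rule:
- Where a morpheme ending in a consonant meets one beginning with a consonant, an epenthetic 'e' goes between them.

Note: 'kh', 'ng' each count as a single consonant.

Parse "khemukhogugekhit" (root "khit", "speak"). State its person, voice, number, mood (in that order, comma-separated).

3rd person, causative, plural, imperative

Segment: khem-ukh-o-gug-khit.
person: gug- → 3rd person.
voice: o- → causative.
number: ukh- → plural.
mood: khem- → imperative.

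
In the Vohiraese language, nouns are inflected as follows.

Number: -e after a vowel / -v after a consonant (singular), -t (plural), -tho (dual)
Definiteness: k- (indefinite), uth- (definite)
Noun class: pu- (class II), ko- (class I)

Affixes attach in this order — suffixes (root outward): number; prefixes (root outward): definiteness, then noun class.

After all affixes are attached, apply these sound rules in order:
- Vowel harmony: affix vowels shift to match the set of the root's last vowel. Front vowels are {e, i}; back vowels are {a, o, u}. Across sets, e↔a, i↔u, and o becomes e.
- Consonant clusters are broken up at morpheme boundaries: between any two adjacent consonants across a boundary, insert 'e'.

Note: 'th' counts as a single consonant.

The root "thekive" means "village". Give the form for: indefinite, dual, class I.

kekethekivethe

Attach number dual -tho → thekivetho.
Attach definiteness indefinite k- → kthekivetho.
Attach noun class class I ko- → kokthekivetho.
Apply vowel harmony: kokthekivetho → kekthekivethe.
Apply epenthesis: kekthekivethe → kekethekivethe.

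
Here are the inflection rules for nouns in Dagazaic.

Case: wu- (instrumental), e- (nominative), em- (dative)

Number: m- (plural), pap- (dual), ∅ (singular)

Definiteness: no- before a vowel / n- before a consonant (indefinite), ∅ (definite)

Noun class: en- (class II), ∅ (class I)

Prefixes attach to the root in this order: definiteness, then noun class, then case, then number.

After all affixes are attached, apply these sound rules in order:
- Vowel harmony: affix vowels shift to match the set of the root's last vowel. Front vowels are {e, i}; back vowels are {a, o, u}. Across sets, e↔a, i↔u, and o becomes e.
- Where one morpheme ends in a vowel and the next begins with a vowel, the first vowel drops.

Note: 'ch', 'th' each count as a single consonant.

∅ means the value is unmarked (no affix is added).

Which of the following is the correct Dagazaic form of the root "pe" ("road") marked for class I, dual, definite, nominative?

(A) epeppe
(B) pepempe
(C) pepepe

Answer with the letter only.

definiteness = definite: zero marking, form stays pe.
noun class = class I: zero marking, form stays pe.
Attach case nominative e- → epe.
Attach number dual pap- → papepe.
Apply vowel harmony: papepe → pepepe.
Vowel deletion: no change.
So the correct form is pepepe, option (C).
(A) epeppe is wrong: it has the affixes in the wrong order.
(B) pepempe is wrong: it uses dative instead of nominative for case.

C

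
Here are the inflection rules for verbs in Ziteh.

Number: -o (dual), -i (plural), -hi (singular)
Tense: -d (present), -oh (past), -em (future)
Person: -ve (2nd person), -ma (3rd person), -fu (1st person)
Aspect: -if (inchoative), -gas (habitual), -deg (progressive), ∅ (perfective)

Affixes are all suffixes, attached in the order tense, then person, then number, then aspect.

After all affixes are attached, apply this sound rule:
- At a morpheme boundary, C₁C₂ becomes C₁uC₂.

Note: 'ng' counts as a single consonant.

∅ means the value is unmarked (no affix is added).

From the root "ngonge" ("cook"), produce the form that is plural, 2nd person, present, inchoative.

Attach tense present -d → ngonged.
Attach person 2nd person -ve → ngongedve.
Attach number plural -i → ngongedvei.
Attach aspect inchoative -if → ngongedveiif.
Apply epenthesis: ngongedveiif → ngongeduveiif.

ngongeduveiif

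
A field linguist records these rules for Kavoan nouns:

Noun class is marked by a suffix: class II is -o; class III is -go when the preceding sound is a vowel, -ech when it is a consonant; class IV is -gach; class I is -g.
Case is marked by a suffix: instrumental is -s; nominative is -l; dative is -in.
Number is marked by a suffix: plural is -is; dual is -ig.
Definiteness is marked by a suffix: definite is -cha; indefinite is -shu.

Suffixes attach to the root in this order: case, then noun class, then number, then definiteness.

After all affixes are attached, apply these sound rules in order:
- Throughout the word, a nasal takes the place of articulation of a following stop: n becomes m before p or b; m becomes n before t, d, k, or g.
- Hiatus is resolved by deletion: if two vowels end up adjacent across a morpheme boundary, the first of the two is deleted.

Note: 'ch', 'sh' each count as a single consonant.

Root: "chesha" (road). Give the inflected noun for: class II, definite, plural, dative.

cheshinischa

Attach case dative -in → cheshain.
Attach noun class class II -o → cheshaino.
Attach number plural -is → cheshainois.
Attach definiteness definite -cha → cheshainoischa.
Nasal assimilation: no change.
Apply vowel deletion: cheshainoischa → cheshinischa.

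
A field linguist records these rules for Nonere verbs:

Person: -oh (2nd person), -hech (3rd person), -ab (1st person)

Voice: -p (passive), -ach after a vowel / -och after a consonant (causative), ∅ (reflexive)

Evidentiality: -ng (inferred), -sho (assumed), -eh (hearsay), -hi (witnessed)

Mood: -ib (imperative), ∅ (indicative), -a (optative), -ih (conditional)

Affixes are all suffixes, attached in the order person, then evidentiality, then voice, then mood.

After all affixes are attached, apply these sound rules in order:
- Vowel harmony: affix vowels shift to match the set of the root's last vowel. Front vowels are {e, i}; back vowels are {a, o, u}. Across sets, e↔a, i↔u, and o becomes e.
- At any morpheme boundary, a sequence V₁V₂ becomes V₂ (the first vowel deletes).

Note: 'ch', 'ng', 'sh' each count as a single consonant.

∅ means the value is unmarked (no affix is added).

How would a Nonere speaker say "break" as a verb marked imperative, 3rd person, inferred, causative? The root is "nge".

Attach person 3rd person -hech → ngehech.
Attach evidentiality inferred -ng → ngehechng.
Attach voice causative -och (after consonant 'ng') → ngehechngoch.
Attach mood imperative -ib → ngehechngochib.
Apply vowel harmony: ngehechngochib → ngehechngechib.
Vowel deletion: no change.

ngehechngechib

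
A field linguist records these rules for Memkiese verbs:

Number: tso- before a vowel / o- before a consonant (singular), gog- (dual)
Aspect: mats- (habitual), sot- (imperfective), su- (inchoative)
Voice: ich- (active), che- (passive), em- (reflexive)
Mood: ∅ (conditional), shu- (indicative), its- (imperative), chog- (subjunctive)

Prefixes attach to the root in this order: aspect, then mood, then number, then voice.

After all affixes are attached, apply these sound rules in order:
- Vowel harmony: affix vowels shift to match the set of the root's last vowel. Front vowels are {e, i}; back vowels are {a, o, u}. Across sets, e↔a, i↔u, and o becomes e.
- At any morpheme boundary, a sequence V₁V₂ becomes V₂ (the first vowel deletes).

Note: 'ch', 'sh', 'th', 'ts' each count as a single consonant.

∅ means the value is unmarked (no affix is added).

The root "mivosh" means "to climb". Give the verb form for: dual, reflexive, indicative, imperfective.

amgogshusotmivosh

Attach aspect imperfective sot- → sotmivosh.
Attach mood indicative shu- → shusotmivosh.
Attach number dual gog- → gogshusotmivosh.
Attach voice reflexive em- → emgogshusotmivosh.
Apply vowel harmony: emgogshusotmivosh → amgogshusotmivosh.
Vowel deletion: no change.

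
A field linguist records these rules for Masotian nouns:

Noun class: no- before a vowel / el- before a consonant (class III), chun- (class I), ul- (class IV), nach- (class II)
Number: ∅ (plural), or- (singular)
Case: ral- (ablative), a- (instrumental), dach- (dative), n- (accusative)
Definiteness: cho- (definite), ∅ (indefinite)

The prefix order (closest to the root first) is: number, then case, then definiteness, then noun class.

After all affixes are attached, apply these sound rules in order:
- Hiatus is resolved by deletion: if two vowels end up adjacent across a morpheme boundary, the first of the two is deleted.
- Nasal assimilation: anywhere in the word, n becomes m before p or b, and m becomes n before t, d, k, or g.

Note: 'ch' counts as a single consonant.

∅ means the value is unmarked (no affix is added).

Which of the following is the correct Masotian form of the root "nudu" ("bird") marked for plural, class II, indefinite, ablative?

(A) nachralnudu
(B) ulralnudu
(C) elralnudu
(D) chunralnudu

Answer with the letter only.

A

number = plural: zero marking, form stays nudu.
Attach case ablative ral- → ralnudu.
definiteness = indefinite: zero marking, form stays ralnudu.
Attach noun class class II nach- → nachralnudu.
Vowel deletion: no change.
Nasal assimilation: no change.
So the correct form is nachralnudu, option (A).
(B) ulralnudu is wrong: it uses class IV instead of class II for noun class.
(D) chunralnudu is wrong: it uses class I instead of class II for noun class.
(C) elralnudu is wrong: it uses class III instead of class II for noun class.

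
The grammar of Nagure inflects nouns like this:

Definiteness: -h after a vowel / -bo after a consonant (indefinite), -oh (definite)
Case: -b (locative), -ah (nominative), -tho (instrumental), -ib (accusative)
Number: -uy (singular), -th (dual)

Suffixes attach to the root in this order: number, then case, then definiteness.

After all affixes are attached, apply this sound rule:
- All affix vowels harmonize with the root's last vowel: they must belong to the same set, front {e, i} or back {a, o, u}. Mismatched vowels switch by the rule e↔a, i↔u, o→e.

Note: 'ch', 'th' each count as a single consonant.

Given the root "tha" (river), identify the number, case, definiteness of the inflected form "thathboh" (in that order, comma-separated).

Segment: tha-th-b-oh.
number: -th → dual.
case: -b → locative.
definiteness: -oh → definite.

dual, locative, definite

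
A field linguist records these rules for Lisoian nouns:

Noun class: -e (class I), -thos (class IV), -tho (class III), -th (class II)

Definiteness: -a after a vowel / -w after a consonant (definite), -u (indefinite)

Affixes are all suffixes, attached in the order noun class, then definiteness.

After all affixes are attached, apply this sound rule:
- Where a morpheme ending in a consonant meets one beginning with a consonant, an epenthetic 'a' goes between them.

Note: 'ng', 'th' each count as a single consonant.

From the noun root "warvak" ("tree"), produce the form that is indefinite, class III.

Attach noun class class III -tho → warvaktho.
Attach definiteness indefinite -u → warvakthou.
Apply epenthesis: warvakthou → warvakathou.

warvakathou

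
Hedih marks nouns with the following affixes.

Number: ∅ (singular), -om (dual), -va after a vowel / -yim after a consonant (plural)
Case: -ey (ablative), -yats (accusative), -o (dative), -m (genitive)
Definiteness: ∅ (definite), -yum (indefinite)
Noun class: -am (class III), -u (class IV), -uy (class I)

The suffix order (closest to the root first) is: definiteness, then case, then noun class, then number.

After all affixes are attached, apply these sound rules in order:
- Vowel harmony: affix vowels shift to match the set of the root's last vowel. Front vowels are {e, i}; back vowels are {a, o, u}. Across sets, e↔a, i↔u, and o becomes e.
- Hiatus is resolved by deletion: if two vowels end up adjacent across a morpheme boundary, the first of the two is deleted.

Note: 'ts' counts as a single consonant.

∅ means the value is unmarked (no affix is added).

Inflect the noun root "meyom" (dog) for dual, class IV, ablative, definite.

meyomayom

definiteness = definite: zero marking, form stays meyom.
Attach case ablative -ey → meyomey.
Attach noun class class IV -u → meyomeyu.
Attach number dual -om → meyomeyuom.
Apply vowel harmony: meyomeyuom → meyomayuom.
Apply vowel deletion: meyomayuom → meyomayom.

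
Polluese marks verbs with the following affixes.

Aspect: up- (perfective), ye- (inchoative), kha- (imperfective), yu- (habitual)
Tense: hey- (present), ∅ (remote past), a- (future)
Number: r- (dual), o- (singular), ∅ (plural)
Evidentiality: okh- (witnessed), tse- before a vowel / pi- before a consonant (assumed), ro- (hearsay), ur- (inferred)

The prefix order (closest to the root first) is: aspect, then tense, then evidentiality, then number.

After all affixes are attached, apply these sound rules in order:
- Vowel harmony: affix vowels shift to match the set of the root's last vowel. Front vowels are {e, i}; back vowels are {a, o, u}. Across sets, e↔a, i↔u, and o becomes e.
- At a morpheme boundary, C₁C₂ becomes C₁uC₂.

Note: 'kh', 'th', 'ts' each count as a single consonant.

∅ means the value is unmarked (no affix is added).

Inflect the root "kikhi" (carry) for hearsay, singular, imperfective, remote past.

Attach aspect imperfective kha- → khakikhi.
tense = remote past: zero marking, form stays khakikhi.
Attach evidentiality hearsay ro- → rokhakikhi.
Attach number singular o- → orokhakikhi.
Apply vowel harmony: orokhakikhi → erekhekikhi.
Epenthesis: no change.

erekhekikhi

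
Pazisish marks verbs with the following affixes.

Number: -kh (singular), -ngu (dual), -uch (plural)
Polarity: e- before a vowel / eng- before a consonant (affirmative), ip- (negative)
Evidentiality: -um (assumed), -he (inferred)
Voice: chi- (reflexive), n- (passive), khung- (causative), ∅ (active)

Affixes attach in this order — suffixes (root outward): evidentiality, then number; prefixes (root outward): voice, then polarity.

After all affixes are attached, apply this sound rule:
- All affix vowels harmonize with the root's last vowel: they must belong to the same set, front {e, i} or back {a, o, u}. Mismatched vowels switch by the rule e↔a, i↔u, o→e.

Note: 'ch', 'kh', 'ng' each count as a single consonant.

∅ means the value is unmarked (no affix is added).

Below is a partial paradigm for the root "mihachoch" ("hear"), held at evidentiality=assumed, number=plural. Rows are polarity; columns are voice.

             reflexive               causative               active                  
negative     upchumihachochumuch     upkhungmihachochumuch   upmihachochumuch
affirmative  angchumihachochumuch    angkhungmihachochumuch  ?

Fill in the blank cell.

angmihachochumuch

Attach evidentiality assumed -um → mihachochum.
voice = active: zero marking, form stays mihachochum.
Attach polarity affirmative eng- (before consonant 'm') → engmihachochum.
Attach number plural -uch → engmihachochumuch.
Apply vowel harmony: engmihachochumuch → angmihachochumuch.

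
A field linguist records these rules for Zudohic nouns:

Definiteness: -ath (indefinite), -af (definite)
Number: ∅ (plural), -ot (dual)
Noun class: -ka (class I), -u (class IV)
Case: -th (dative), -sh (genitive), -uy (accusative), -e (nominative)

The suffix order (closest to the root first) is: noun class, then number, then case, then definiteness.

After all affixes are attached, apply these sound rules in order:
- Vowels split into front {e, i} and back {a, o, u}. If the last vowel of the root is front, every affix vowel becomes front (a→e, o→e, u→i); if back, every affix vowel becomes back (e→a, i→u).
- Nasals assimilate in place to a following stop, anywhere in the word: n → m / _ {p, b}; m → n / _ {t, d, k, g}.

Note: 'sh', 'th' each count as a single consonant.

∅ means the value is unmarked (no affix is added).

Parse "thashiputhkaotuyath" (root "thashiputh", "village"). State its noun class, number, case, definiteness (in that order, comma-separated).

class I, dual, accusative, indefinite

Segment: thashiputh-ka-ot-uy-ath.
noun class: -ka → class I.
number: -ot → dual.
case: -uy → accusative.
definiteness: -ath → indefinite.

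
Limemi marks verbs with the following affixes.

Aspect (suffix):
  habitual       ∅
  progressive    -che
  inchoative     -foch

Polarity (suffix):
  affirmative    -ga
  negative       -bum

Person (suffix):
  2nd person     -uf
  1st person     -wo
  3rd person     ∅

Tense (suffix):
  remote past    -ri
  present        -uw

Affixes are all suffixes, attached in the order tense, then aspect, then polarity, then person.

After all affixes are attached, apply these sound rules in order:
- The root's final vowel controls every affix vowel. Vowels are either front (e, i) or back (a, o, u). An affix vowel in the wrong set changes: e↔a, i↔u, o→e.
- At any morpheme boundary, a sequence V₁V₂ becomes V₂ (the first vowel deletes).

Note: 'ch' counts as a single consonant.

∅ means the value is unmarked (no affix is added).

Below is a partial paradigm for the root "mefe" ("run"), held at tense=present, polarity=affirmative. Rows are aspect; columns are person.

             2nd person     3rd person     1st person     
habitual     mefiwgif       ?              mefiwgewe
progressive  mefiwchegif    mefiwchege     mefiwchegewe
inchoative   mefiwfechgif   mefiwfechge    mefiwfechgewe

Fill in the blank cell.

mefiwge

Attach tense present -uw → mefeuw.
aspect = habitual: zero marking, form stays mefeuw.
Attach polarity affirmative -ga → mefeuwga.
person = 3rd person: zero marking, form stays mefeuwga.
Apply vowel harmony: mefeuwga → mefeiwge.
Apply vowel deletion: mefeiwge → mefiwge.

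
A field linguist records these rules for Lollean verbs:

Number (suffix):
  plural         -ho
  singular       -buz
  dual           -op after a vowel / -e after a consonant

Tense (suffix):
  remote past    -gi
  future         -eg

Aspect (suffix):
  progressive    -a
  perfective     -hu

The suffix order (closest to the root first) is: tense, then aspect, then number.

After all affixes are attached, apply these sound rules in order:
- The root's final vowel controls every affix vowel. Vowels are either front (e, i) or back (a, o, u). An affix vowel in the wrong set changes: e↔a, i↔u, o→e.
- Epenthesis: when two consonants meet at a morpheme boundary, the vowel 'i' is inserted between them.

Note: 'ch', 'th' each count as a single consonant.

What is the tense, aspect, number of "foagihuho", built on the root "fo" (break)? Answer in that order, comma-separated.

future, perfective, plural

Segment: fo-eg-hu-ho.
tense: -eg → future.
aspect: -hu → perfective.
number: -ho → plural.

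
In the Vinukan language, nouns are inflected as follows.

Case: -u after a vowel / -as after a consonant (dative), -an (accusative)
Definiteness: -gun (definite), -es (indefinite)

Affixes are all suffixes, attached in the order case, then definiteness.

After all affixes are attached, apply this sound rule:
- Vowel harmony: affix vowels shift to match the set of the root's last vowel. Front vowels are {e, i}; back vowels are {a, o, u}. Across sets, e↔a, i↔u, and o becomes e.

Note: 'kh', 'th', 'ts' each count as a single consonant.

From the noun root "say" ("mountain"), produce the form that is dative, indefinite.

Attach case dative -as (after consonant 'y') → sayas.
Attach definiteness indefinite -es → sayases.
Apply vowel harmony: sayases → sayasas.

sayasas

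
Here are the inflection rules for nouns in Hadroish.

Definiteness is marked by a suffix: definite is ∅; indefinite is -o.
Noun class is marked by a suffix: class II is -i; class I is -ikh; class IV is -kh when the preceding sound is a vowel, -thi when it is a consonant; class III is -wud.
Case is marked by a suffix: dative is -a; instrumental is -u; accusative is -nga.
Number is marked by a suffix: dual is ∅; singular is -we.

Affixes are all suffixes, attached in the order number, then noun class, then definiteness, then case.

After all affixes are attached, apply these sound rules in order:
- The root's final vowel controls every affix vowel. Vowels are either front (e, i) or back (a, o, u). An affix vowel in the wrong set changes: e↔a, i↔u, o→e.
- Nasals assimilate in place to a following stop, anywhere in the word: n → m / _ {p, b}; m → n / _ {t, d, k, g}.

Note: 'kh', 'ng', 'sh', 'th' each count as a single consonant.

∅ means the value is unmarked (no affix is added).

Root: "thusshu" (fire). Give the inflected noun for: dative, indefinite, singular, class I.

thusshuwaukhoa

Attach number singular -we → thusshuwe.
Attach noun class class I -ikh → thusshuweikh.
Attach definiteness indefinite -o → thusshuweikho.
Attach case dative -a → thusshuweikhoa.
Apply vowel harmony: thusshuweikhoa → thusshuwaukhoa.
Nasal assimilation: no change.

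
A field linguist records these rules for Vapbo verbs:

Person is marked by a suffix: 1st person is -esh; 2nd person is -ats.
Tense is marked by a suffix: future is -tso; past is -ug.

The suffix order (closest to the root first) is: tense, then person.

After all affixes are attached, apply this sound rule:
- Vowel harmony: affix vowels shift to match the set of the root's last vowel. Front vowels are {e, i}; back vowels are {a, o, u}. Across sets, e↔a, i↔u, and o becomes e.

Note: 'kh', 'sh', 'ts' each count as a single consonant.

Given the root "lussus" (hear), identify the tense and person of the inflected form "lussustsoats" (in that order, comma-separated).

Segment: lussus-tso-ats.
tense: -tso → future.
person: -ats → 2nd person.

future, 2nd person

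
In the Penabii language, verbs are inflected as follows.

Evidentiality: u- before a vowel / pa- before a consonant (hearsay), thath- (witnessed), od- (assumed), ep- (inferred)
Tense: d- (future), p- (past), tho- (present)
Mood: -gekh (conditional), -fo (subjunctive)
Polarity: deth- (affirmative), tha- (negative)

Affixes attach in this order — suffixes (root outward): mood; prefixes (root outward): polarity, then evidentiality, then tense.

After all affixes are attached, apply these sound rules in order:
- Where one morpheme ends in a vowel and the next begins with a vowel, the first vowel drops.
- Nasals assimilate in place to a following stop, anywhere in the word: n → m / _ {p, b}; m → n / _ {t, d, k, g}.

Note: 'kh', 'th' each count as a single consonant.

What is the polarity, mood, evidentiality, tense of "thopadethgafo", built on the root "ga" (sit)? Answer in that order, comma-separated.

affirmative, subjunctive, hearsay, present

Segment: tho-pa-deth-ga-fo.
polarity: deth- → affirmative.
mood: -fo → subjunctive.
evidentiality: u/pa- → hearsay.
tense: tho- → present.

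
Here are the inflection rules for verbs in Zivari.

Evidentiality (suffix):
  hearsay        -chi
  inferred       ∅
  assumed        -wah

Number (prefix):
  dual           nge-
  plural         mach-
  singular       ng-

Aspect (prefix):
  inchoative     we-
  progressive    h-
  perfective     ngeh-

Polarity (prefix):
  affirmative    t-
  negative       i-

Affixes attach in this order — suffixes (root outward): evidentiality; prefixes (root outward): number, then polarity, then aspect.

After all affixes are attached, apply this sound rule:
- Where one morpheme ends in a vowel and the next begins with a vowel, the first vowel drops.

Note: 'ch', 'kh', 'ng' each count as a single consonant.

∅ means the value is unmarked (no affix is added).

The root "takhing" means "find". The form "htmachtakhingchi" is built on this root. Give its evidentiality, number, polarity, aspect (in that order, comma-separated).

Segment: h-t-mach-takhing-chi.
evidentiality: -chi → hearsay.
number: mach- → plural.
polarity: t- → affirmative.
aspect: h- → progressive.

hearsay, plural, affirmative, progressive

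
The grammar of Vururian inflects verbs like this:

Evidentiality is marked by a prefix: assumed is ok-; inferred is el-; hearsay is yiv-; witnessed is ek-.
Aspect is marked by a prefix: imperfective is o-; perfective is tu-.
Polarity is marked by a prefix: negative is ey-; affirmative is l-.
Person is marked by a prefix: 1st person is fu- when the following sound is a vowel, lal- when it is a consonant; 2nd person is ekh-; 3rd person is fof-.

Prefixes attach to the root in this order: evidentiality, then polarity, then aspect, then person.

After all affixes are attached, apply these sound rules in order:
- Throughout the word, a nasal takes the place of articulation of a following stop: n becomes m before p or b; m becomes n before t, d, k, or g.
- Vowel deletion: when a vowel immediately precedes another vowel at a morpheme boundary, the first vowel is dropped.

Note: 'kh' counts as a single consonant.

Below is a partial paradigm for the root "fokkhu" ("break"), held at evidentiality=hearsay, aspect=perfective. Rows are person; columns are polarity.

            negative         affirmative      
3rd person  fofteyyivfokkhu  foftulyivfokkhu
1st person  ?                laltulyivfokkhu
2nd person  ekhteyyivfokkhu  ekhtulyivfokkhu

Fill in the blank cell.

lalteyyivfokkhu

Attach evidentiality hearsay yiv- → yivfokkhu.
Attach polarity negative ey- → eyyivfokkhu.
Attach aspect perfective tu- → tueyyivfokkhu.
Attach person 1st person lal- (before consonant 't') → laltueyyivfokkhu.
Nasal assimilation: no change.
Apply vowel deletion: laltueyyivfokkhu → lalteyyivfokkhu.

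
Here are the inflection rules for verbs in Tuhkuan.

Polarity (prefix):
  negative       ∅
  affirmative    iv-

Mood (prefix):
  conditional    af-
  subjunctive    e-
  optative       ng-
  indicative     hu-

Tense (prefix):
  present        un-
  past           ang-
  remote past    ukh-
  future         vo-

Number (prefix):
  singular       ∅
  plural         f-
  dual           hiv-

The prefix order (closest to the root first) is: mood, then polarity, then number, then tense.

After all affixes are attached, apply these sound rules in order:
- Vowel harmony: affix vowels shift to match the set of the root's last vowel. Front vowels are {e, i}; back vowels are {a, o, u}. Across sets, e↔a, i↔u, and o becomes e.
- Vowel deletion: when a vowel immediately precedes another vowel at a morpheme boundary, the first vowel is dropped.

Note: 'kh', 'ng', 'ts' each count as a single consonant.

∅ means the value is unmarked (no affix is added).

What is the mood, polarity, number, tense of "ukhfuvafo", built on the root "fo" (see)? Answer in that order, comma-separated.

subjunctive, affirmative, plural, remote past

Segment: ukh-f-iv-e-fo.
mood: e- → subjunctive.
polarity: iv- → affirmative.
number: f- → plural.
tense: ukh- → remote past.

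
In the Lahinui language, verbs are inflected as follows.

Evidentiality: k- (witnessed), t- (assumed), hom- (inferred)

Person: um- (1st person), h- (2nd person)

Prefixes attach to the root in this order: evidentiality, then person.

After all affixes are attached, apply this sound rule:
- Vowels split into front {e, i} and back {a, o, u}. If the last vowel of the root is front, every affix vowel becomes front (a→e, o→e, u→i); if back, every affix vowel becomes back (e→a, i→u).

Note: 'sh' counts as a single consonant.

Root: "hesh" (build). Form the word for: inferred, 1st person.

imhemhesh

Attach evidentiality inferred hom- → homhesh.
Attach person 1st person um- → umhomhesh.
Apply vowel harmony: umhomhesh → imhemhesh.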